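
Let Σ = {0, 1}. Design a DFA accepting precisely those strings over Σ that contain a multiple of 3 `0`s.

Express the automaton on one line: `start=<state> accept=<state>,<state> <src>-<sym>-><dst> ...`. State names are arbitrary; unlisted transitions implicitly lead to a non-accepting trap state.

start=S0 accept=S0 S0-0->S1 S0-1->S0 S1-0->S2 S1-1->S1 S2-0->S0 S2-1->S2

Keep the running count of `0`s modulo 3: each `0` advances along the cycle S0 → S1 → S2 → S0 while other symbols loop. Accept at S0.
3 states suffice.
        0   1  
>* S0   S1  S0 
   S1   S2  S1 
   S2   S0  S2 
(> = start, * = accepting)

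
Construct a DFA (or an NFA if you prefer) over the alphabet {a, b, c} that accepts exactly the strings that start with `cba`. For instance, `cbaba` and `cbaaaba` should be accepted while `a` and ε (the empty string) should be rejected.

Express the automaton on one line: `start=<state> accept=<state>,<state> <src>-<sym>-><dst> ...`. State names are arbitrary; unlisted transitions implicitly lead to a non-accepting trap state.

Walk along `cba` while the input agrees: from q0 take `c` to q1, and so on. Any deviation drops to the rejecting sink q4. Once q3 is reached the prefix is confirmed and every continuation is accepted.
5 states suffice.
        a   b   c  
>  q0   q4  q4  q1 
   q1   q4  q2  q4 
   q2   q3  q4  q4 
 * q3   q3  q3  q3 
   q4   q4  q4  q4 
(> = start, * = accepting)

start=q0 accept=q3 q0-a->q4 q0-b->q4 q0-c->q1 q1-a->q4 q1-b->q2 q1-c->q4 q2-a->q3 q2-b->q4 q2-c->q4 q3-a->q3 q3-b->q3 q3-c->q3 q4-a->q4 q4-b->q4 q4-c->q4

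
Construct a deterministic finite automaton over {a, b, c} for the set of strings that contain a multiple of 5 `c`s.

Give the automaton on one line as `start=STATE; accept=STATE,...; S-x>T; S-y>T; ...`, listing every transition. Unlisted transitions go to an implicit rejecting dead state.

The only thing that matters is how many `c`s have appeared, reduced mod 5. Use one state per residue: q0 for 0, …, q4 for 4. Reading `c` moves to the next residue; anything else stays put. q0 is accepting.
A 5-state machine:
        a   b   c  
>* q0   q0  q0  q1 
   q1   q1  q1  q2 
   q2   q2  q2  q3 
   q3   q3  q3  q4 
   q4   q4  q4  q0 
(> = start, * = accepting)

start=q0; accept=q0; q0-a>q0; q0-b>q0; q0-c>q1; q1-a>q1; q1-b>q1; q1-c>q2; q2-a>q2; q2-b>q2; q2-c>q3; q3-a>q3; q3-b>q3; q3-c>q4; q4-a>q4; q4-b>q4; q4-c>q0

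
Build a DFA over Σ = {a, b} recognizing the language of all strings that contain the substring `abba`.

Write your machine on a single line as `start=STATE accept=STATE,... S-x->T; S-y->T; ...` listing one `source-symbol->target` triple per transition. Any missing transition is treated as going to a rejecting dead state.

Track how much of `abba` has been matched so far: state s0 is no progress, s4 is the absorbing accept state reached once `abba` has occurred. Intermediate states record partial matches; on a mismatch, fall back to the longest reusable overlap.
5 states suffice.
        a   b  
>  s0   s1  s0 
   s1   s1  s2 
   s2   s1  s3 
   s3   s4  s0 
 * s4   s4  s4 
(> = start, * = accepting)

start=s0; accept=s4; s0-a->s1; s0-b->s0; s1-a->s1; s1-b->s2; s2-a->s1; s2-b->s3; s3-a->s4; s3-b->s0; s4-a->s4; s4-b->s4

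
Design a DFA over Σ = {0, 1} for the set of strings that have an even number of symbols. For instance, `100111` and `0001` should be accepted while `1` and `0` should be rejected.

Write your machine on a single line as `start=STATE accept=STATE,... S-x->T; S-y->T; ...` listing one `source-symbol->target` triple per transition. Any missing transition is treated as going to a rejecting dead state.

Count input length modulo 2: every symbol advances one step around the cycle S0 → S1 → S0. Accept at S0.
A 2-state machine:
        0   1  
>* S0   S1  S1 
   S1   S0  S0 
(> = start, * = accepting)

start=S0; accept=S0; S0-0->S1; S0-1->S1; S1-0->S0; S1-1->S0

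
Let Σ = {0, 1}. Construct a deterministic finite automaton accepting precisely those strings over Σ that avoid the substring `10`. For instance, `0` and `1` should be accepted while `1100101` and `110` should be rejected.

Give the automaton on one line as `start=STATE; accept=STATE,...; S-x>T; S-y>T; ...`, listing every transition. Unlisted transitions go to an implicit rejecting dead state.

start=A; accept=A,B; A-0>A; A-1>B; B-0>C; B-1>B; C-0>C; C-1>C

This is the complement of 'contains `10`'. Use the same substring-matching states — A through C holding how much of `10` has just been matched — but flip the accepting set: everything except the trap C accepts.
3 states suffice.
       0  1 
>* A   A  B 
 * B   C  B 
   C   C  C 
(> = start, * = accepting)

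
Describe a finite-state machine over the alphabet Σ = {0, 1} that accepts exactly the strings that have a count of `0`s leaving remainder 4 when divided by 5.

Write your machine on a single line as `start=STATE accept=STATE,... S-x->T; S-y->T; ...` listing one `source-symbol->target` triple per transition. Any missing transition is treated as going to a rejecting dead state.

start=s0; accept=s4; s0-0->s1; s0-1->s0; s1-0->s2; s1-1->s1; s2-0->s3; s2-1->s2; s3-0->s4; s3-1->s3; s4-0->s0; s4-1->s4

Keep the running count of `0`s modulo 5: each `0` advances along the cycle s0 → s1 → s2 → s3 → s4 → s0 while other symbols loop. Accept at s4.
        0   1  
>  s0   s1  s0 
   s1   s2  s1 
   s2   s3  s2 
   s3   s4  s3 
 * s4   s0  s4 
(> = start, * = accepting)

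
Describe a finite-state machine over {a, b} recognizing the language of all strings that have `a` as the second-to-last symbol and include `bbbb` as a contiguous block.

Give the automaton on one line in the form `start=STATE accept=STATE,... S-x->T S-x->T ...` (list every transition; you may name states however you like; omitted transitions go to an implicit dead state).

start=q0 accept=q10,q11 q0-a->q1 q0-b->q2 q1-a->q3 q1-b->q4 q2-a->q5 q2-b->q6 q3-a->q3 q3-b->q4 q4-a->q5 q4-b->q6 q5-a->q3 q5-b->q4 q6-a->q5 q6-b->q7 q7-a->q5 q7-b->q8 q8-a->q9 q8-b->q8 q9-a->q10 q9-b->q11 q10-a->q10 q10-b->q11 q11-a->q9 q11-b->q8

Run two small machines in parallel and take their product. One (7 states) tracks the last 2 symbols read; the other (5 states) tracks whether and how much of `bbbb` has been seen. Each combined state is a pair, one component from each; accept when both components accept.
A 12-state machine:
          a    b  
>  q0     q1   q2 
   q1     q3   q4 
   q2     q5   q6 
   q3     q3   q4 
   q4     q5   q6 
   q5     q3   q4 
   q6     q5   q7 
   q7     q5   q8 
   q8     q9   q8 
   q9    q10  q11 
 * q10   q10  q11 
 * q11    q9   q8 
(> = start, * = accepting)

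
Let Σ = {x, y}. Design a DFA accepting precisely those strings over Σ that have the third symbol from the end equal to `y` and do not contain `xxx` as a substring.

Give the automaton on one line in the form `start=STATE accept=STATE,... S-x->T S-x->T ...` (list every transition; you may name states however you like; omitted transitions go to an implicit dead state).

start=q0 accept=q7,q8,q9,q10 q0-x->q1 q0-y->q2 q1-x->q3 q1-y->q2 q2-x->q4 q2-y->q5 q3-x->q6 q3-y->q2 q4-x->q7 q4-y->q8 q5-x->q9 q5-y->q10 q6-x->q6 q6-y->q6 q7-x->q6 q7-y->q2 q8-x->q4 q8-y->q5 q9-x->q7 q9-y->q8 q10-x->q9 q10-y->q10

Build one automaton per condition and run them in lockstep. The first has 15 states tracking the last 3 symbols read; the second has 4 states tracking partial matches of the forbidden pattern `xxx`. A product state is a pair (one from each), accepting exactly when both do. Minimizing collapses redundant product states.
With 11 states:
          x    y  
>  q0     q1   q2 
   q1     q3   q2 
   q2     q4   q5 
   q3     q6   q2 
   q4     q7   q8 
   q5     q9  q10 
   q6     q6   q6 
 * q7     q6   q2 
 * q8     q4   q5 
 * q9     q7   q8 
 * q10    q9  q10 
(> = start, * = accepting)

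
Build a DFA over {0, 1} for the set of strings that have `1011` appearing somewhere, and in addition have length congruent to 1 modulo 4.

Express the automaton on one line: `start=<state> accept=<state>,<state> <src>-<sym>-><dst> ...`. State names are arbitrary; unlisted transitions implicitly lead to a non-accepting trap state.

Build one automaton per condition and run them in lockstep. One (5 states) tracks whether and how much of `1011` has been seen; the other (4 states) tracks the input length modulo 4. Each combined state is a pair, one component from each; accept when both components accept.
20 states suffice.
          0    1  
>  S0     S1   S2 
   S1     S3   S4 
   S2     S5   S4 
   S3     S6   S7 
   S4     S8   S7 
   S5     S6   S9 
   S6     S0  S10 
   S7    S11  S10 
   S8     S0  S12 
   S9    S11  S13 
   S10   S14   S2 
   S11    S1  S15 
   S12   S14  S16 
   S13   S16  S16 
   S14    S3  S17 
   S15    S5  S18 
 * S16   S18  S18 
   S17    S8  S19 
   S18   S19  S19 
   S19   S13  S13 
(> = start, * = accepting)

start=S0 accept=S16 S0-0->S1 S0-1->S2 S1-0->S3 S1-1->S4 S2-0->S5 S2-1->S4 S3-0->S6 S3-1->S7 S4-0->S8 S4-1->S7 S5-0->S6 S5-1->S9 S6-0->S0 S6-1->S10 S7-0->S11 S7-1->S10 S8-0->S0 S8-1->S12 S9-0->S11 S9-1->S13 S10-0->S14 S10-1->S2 S11-0->S1 S11-1->S15 S12-0->S14 S12-1->S16 S13-0->S16 S13-1->S16 S14-0->S3 S14-1->S17 S15-0->S5 S15-1->S18 S16-0->S18 S16-1->S18 S17-0->S8 S17-1->S19 S18-0->S19 S18-1->S19 S19-0->S13 S19-1->S13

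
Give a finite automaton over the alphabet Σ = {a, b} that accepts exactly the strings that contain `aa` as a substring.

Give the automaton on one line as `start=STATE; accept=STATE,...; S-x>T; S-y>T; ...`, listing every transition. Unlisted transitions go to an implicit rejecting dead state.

Track how much of `aa` has been matched so far: state s0 is no progress, s2 is the absorbing accept state reached once `aa` has occurred. Intermediate states record partial matches; on a mismatch, fall back to the longest reusable overlap.
3 states suffice.
        a   b  
>  s0   s1  s0 
   s1   s2  s0 
 * s2   s2  s2 
(> = start, * = accepting)

start=s0; accept=s2; s0-a>s1; s0-b>s0; s1-a>s2; s1-b>s0; s2-a>s2; s2-b>s2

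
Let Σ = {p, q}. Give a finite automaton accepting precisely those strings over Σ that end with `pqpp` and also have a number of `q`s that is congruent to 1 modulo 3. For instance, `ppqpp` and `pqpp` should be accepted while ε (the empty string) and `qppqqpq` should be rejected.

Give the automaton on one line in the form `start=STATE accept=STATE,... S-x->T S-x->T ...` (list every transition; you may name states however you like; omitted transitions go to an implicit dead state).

Build one automaton per condition and run them in lockstep. One (5 states) tracks how much of the suffix `pqpp` has currently been matched; the other (3 states) tracks the count of `q`s modulo 3. Each combined state is a pair, one component from each; accept when both components accept.
With 15 states:
          p    q  
>  s0     s1   s2 
   s1     s1   s3 
   s2     s4   s5 
   s3     s6   s5 
   s4     s4   s7 
   s5     s8   s0 
   s6     s9   s7 
   s7    s10   s0 
   s8     s8  s11 
 * s9     s4   s7 
   s10   s12  s11 
   s11   s13   s2 
   s12    s8  s11 
   s13   s14   s3 
   s14    s1   s3 
(> = start, * = accepting)

start=s0 accept=s9 s0-p->s1 s0-q->s2 s1-p->s1 s1-q->s3 s2-p->s4 s2-q->s5 s3-p->s6 s3-q->s5 s4-p->s4 s4-q->s7 s5-p->s8 s5-q->s0 s6-p->s9 s6-q->s7 s7-p->s10 s7-q->s0 s8-p->s8 s8-q->s11 s9-p->s4 s9-q->s7 s10-p->s12 s10-q->s11 s11-p->s13 s11-q->s2 s12-p->s8 s12-q->s11 s13-p->s14 s13-q->s3 s14-p->s1 s14-q->s3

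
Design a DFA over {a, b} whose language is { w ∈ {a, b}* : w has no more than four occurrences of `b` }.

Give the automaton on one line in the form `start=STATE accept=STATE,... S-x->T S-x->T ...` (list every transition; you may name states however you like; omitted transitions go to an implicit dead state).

Count `b`s, saturating at 5: states q0 through q4 mean 0 through 4 `b`s seen; q5 means more than 4. Each `b` increments (capped at q5); other symbols loop. Accept from {q0, q1, q2, q3, q4}.
        a   b  
>* q0   q0  q1 
 * q1   q1  q2 
 * q2   q2  q3 
 * q3   q3  q4 
 * q4   q4  q5 
   q5   q5  q5 
(> = start, * = accepting)

start=q0 accept=q0,q1,q2,q3,q4 q0-a->q0 q0-b->q1 q1-a->q1 q1-b->q2 q2-a->q2 q2-b->q3 q3-a->q3 q3-b->q4 q4-a->q4 q4-b->q5 q5-a->q5 q5-b->q5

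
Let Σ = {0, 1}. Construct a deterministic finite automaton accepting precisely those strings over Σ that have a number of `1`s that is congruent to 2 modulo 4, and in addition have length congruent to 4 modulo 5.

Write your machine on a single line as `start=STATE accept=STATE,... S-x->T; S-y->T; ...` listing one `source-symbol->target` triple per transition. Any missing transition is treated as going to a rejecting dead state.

Handle the two conditions separately and then intersect. The first has 4 states tracking the count of `1`s modulo 4; the second has 5 states tracking the input length modulo 5. A product state is a pair (one from each), accepting exactly when both do.
A 20-state machine:
          0    1  
>  q0     q1   q2 
   q1     q3   q4 
   q2     q4   q5 
   q3     q6   q7 
   q4     q7   q8 
   q5     q8   q9 
   q6    q10  q11 
   q7    q11  q12 
   q8    q12  q13 
   q9    q13  q10 
   q10    q0  q14 
   q11   q14  q15 
 * q12   q15  q16 
   q13   q16   q0 
   q14    q2  q17 
   q15   q17  q18 
   q16   q18   q1 
   q17    q5  q19 
   q18   q19   q3 
   q19    q9   q6 
(> = start, * = accepting)

start=q0; accept=q12; q0-0->q1; q0-1->q2; q1-0->q3; q1-1->q4; q2-0->q4; q2-1->q5; q3-0->q6; q3-1->q7; q4-0->q7; q4-1->q8; q5-0->q8; q5-1->q9; q6-0->q10; q6-1->q11; q7-0->q11; q7-1->q12; q8-0->q12; q8-1->q13; q9-0->q13; q9-1->q10; q10-0->q0; q10-1->q14; q11-0->q14; q11-1->q15; q12-0->q15; q12-1->q16; q13-0->q16; q13-1->q0; q14-0->q2; q14-1->q17; q15-0->q17; q15-1->q18; q16-0->q18; q16-1->q1; q17-0->q5; q17-1->q19; q18-0->q19; q18-1->q3; q19-0->q9; q19-1->q6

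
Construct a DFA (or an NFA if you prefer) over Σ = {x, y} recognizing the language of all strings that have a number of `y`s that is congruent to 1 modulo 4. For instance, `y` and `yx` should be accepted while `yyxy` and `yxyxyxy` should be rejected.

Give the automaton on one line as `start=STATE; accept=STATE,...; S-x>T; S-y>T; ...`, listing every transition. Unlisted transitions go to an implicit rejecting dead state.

The only thing that matters is how many `y`s have appeared, reduced mod 4. Use one state per residue: s0 for 0, …, s3 for 3. Reading `y` moves to the next residue; anything else stays put. s1 is accepting.
        x   y  
>  s0   s0  s1 
 * s1   s1  s2 
   s2   s2  s3 
   s3   s3  s0 
(> = start, * = accepting)

start=s0; accept=s1; s0-x>s0; s0-y>s1; s1-x>s1; s1-y>s2; s2-x>s2; s2-y>s3; s3-x>s3; s3-y>s0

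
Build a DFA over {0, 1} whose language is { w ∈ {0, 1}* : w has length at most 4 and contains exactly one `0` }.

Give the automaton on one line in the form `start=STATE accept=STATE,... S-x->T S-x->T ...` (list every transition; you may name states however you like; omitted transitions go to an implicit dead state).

Handle the two conditions separately and then intersect. The first has 6 states tracking the input length, saturating at 5; the second has 3 states tracking the count of `0`s, saturating at 2. A product state is a pair (one from each), accepting exactly when both do. Equivalent product states are then merged.
A 9-state machine:
        0   1  
>  S0   S1  S2 
 * S1   S3  S4 
   S2   S4  S5 
   S3   S3  S3 
 * S4   S3  S6 
   S5   S6  S7 
 * S6   S3  S8 
   S7   S8  S3 
 * S8   S3  S3 
(> = start, * = accepting)

start=S0 accept=S1,S4,S6,S8 S0-0->S1 S0-1->S2 S1-0->S3 S1-1->S4 S2-0->S4 S2-1->S5 S3-0->S3 S3-1->S3 S4-0->S3 S4-1->S6 S5-0->S6 S5-1->S7 S6-0->S3 S6-1->S8 S7-0->S8 S7-1->S3 S8-0->S3 S8-1->S3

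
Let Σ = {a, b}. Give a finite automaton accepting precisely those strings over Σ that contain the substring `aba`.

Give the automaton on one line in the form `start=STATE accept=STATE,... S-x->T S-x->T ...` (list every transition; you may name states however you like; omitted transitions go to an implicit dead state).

States s0..s2 record the length of the longest prefix of `aba` that matches the current input suffix. Reaching s3 means `aba` has been seen, and we stay there forever. Accept from s3.
With 4 states:
        a   b  
>  s0   s1  s0 
   s1   s1  s2 
   s2   s3  s0 
 * s3   s3  s3 
(> = start, * = accepting)

start=s0 accept=s3 s0-a->s1 s0-b->s0 s1-a->s1 s1-b->s2 s2-a->s3 s2-b->s0 s3-a->s3 s3-b->s3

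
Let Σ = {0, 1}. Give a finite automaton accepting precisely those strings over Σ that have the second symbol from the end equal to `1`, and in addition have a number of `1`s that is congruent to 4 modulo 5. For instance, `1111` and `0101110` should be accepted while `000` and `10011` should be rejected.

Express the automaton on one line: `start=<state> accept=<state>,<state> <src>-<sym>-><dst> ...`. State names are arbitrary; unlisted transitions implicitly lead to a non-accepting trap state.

Handle the two conditions separately and then intersect. One (7 states) tracks the last 2 symbols read; the other (5 states) tracks the count of `1`s modulo 5. Each combined state is a pair, one component from each; accept when both components accept. Equivalent product states are then merged.
        0   1  
>  s0   s0  s1 
   s1   s1  s2 
   s2   s2  s3 
   s3   s4  s5 
   s4   s4  s6 
 * s5   s7  s0 
   s6   s7  s0 
 * s7   s8  s0 
   s8   s8  s0 
(> = start, * = accepting)

start=s0 accept=s5,s7 s0-0->s0 s0-1->s1 s1-0->s1 s1-1->s2 s2-0->s2 s2-1->s3 s3-0->s4 s3-1->s5 s4-0->s4 s4-1->s6 s5-0->s7 s5-1->s0 s6-0->s7 s6-1->s0 s7-0->s8 s7-1->s0 s8-0->s8 s8-1->s0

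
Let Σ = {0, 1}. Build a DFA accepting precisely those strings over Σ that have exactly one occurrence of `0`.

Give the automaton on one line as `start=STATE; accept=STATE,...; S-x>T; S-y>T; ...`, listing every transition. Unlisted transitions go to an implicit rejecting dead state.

Only the number of `0`s matters, and only up to 2. Make a chain q0 → q1 → q2 advanced by each `0` (with q2 absorbing); every other symbol self-loops. The accepting set is {q1}.
With 3 states:
        0   1  
>  q0   q1  q0 
 * q1   q2  q1 
   q2   q2  q2 
(> = start, * = accepting)

start=q0; accept=q1; q0-0>q1; q0-1>q0; q1-0>q2; q1-1>q1; q2-0>q2; q2-1>q2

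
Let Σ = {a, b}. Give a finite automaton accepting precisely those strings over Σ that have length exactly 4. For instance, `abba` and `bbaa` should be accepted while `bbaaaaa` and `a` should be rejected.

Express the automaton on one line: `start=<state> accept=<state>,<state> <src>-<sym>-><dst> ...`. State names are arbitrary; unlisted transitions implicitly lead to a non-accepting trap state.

We only need to distinguish lengths 0, 1, …, 4, and '>4'. Chain q0 → q1 → q2 → q3 → q4 → q5 on every symbol, with q5 looping. Accepting states: {q4}.
With 6 states:
        a   b  
>  q0   q1  q1 
   q1   q2  q2 
   q2   q3  q3 
   q3   q4  q4 
 * q4   q5  q5 
   q5   q5  q5 
(> = start, * = accepting)

start=q0 accept=q4 q0-a->q1 q0-b->q1 q1-a->q2 q1-b->q2 q2-a->q3 q2-b->q3 q3-a->q4 q3-b->q4 q4-a->q5 q4-b->q5 q5-a->q5 q5-b->q5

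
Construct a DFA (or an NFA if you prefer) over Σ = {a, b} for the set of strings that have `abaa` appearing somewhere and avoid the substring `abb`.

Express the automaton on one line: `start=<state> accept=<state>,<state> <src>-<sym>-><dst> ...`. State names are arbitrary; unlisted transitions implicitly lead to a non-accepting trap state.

start=s0 accept=s5,s6 s0-a->s1 s0-b->s0 s1-a->s1 s1-b->s2 s2-a->s3 s2-b->s4 s3-a->s5 s3-b->s2 s4-a->s4 s4-b->s4 s5-a->s5 s5-b->s6 s6-a->s5 s6-b->s4

Run two small machines in parallel and take their product. One (5 states) tracks whether and how much of `abaa` has been seen; the other (4 states) tracks partial matches of the forbidden pattern `abb`. Each combined state is a pair, one component from each; accept when both components accept. After merging equivalent states the machine shrinks.
        a   b  
>  s0   s1  s0 
   s1   s1  s2 
   s2   s3  s4 
   s3   s5  s2 
   s4   s4  s4 
 * s5   s5  s6 
 * s6   s5  s4 
(> = start, * = accepting)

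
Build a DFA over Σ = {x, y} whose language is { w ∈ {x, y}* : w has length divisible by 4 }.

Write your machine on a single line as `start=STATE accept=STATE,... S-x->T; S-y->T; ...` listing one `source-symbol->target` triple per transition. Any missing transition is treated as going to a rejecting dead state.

Count input length modulo 4: every symbol advances one step around the cycle s0 → s1 → s2 → s3 → s0. Accept at s0.
With 4 states:
        x   y  
>* s0   s1  s1 
   s1   s2  s2 
   s2   s3  s3 
   s3   s0  s0 
(> = start, * = accepting)

start=s0; accept=s0; s0-x->s1; s0-y->s1; s1-x->s2; s1-y->s2; s2-x->s3; s2-y->s3; s3-x->s0; s3-y->s0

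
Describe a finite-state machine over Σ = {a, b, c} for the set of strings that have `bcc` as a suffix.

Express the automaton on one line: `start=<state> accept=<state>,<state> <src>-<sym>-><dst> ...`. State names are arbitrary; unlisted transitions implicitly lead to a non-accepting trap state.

start=q0 accept=q3 q0-a->q0 q0-b->q1 q0-c->q0 q1-a->q0 q1-b->q1 q1-c->q2 q2-a->q0 q2-b->q1 q2-c->q3 q3-a->q0 q3-b->q1 q3-c->q0

Remember how much of `bcc` the current input suffix matches. State q0 means no match yet; q1 means the last symbol is `b`; q2 means the last 2 symbols are `bc`; q3 means the last 3 symbols are `bcc`. Only q3 accepts. On a mismatch, fall back to the longest proper suffix that is still a prefix of `bcc`.
With 4 states:
        a   b   c  
>  q0   q0  q1  q0 
   q1   q0  q1  q2 
   q2   q0  q1  q3 
 * q3   q0  q1  q0 
(> = start, * = accepting)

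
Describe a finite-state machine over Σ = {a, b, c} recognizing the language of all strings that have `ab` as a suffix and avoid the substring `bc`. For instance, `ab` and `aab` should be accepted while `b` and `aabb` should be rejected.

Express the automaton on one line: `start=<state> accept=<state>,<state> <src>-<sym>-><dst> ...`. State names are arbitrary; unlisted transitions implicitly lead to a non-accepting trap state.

start=q0 accept=q3 q0-a->q1 q0-b->q2 q0-c->q0 q1-a->q1 q1-b->q3 q1-c->q0 q2-a->q1 q2-b->q2 q2-c->q4 q3-a->q1 q3-b->q2 q3-c->q4 q4-a->q5 q4-b->q4 q4-c->q4 q5-a->q5 q5-b->q6 q5-c->q4 q6-a->q5 q6-b->q4 q6-c->q4

Handle the two conditions separately and then intersect. The first has 3 states tracking how much of the suffix `ab` has currently been matched; the second has 3 states tracking partial matches of the forbidden pattern `bc`. A product state is a pair (one from each), accepting exactly when both do.
With 7 states:
        a   b   c  
>  q0   q1  q2  q0 
   q1   q1  q3  q0 
   q2   q1  q2  q4 
 * q3   q1  q2  q4 
   q4   q5  q4  q4 
   q5   q5  q6  q4 
   q6   q5  q4  q4 
(> = start, * = accepting)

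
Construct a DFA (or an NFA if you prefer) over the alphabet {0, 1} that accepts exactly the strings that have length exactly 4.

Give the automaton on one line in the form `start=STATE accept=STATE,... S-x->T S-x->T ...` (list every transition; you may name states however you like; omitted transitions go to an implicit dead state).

We only need to distinguish lengths 0, 1, …, 4, and '>4'. Chain q0 → q1 → q2 → q3 → q4 → q5 on every symbol, with q5 looping. Accepting states: {q4}.
A 6-state machine:
        0   1  
>  q0   q1  q1 
   q1   q2  q2 
   q2   q3  q3 
   q3   q4  q4 
 * q4   q5  q5 
   q5   q5  q5 
(> = start, * = accepting)

start=q0 accept=q4 q0-0->q1 q0-1->q1 q1-0->q2 q1-1->q2 q2-0->q3 q2-1->q3 q3-0->q4 q3-1->q4 q4-0->q5 q4-1->q5 q5-0->q5 q5-1->q5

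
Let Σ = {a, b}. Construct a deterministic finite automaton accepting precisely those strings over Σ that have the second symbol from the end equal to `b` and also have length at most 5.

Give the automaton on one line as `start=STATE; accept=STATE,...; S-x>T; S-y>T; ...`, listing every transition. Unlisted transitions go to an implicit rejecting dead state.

start=s0; accept=s5,s6,s9,s10,s13,s14; s0-a>s1; s0-b>s2; s1-a>s3; s1-b>s4; s2-a>s5; s2-b>s6; s3-a>s7; s3-b>s8; s4-a>s9; s4-b>s10; s5-a>s7; s5-b>s8; s6-a>s9; s6-b>s10; s7-a>s11; s7-b>s12; s8-a>s13; s8-b>s14; s9-a>s11; s9-b>s12; s10-a>s13; s10-b>s14; s11-a>s11; s11-b>s11; s12-a>s13; s12-b>s13; s13-a>s11; s13-b>s11; s14-a>s13; s14-b>s13

Build one automaton per condition and run them in lockstep. The first has 7 states tracking the last 2 symbols read; the second has 7 states tracking the input length, saturating at 6. A product state is a pair (one from each), accepting exactly when both do. Minimizing collapses redundant product states.
          a    b  
>  s0     s1   s2 
   s1     s3   s4 
   s2     s5   s6 
   s3     s7   s8 
   s4     s9  s10 
 * s5     s7   s8 
 * s6     s9  s10 
   s7    s11  s12 
   s8    s13  s14 
 * s9    s11  s12 
 * s10   s13  s14 
   s11   s11  s11 
   s12   s13  s13 
 * s13   s11  s11 
 * s14   s13  s13 
(> = start, * = accepting)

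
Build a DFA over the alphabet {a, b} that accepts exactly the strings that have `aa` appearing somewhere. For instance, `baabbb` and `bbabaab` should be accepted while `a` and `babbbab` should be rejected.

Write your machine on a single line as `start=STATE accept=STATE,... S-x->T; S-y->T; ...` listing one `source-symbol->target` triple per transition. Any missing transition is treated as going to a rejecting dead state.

States s0..s1 record the length of the longest prefix of `aa` that matches the current input suffix. Reaching s2 means `aa` has been seen, and we stay there forever. Accept from s2.
With 3 states:
        a   b  
>  s0   s1  s0 
   s1   s2  s0 
 * s2   s2  s2 
(> = start, * = accepting)

start=s0; accept=s2; s0-a->s1; s0-b->s0; s1-a->s2; s1-b->s0; s2-a->s2; s2-b->s2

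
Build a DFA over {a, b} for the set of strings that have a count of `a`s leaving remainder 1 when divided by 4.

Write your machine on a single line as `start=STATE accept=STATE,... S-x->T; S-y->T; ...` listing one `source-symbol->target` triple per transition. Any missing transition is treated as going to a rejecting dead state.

start=s0; accept=s1; s0-a->s1; s0-b->s0; s1-a->s2; s1-b->s1; s2-a->s3; s2-b->s2; s3-a->s0; s3-b->s3

Keep the running count of `a`s modulo 4: each `a` advances along the cycle s0 → s1 → s2 → s3 → s0 while other symbols loop. Accept at s1.
A 4-state machine:
        a   b  
>  s0   s1  s0 
 * s1   s2  s1 
   s2   s3  s2 
   s3   s0  s3 
(> = start, * = accepting)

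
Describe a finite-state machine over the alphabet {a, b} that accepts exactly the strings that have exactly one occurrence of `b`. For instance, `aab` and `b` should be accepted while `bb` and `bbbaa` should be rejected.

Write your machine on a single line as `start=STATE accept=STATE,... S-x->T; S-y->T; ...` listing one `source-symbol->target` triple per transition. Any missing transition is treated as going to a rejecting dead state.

Count `b`s, saturating at 2: state q0 means no `b` yet, q1 means one `b` seen, q2 means more than one. Each `b` increments (capped at q2); other symbols loop. Accept from {q1}.
A 3-state machine:
        a   b  
>  q0   q0  q1 
 * q1   q1  q2 
   q2   q2  q2 
(> = start, * = accepting)

start=q0; accept=q1; q0-a->q0; q0-b->q1; q1-a->q1; q1-b->q2; q2-a->q2; q2-b->q2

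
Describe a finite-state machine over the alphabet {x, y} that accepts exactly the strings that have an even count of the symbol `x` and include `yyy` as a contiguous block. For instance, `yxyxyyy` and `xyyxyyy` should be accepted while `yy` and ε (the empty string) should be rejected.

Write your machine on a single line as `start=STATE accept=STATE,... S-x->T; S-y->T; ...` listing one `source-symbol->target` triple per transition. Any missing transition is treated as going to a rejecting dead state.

Handle the two conditions separately and then intersect. The first has 2 states tracking the count of `x`s modulo 2; the second has 4 states tracking whether and how much of `yyy` has been seen. A product state is a pair (one from each), accepting exactly when both do.
An 8-state machine:
        x   y  
>  s0   s1  s2 
   s1   s0  s3 
   s2   s1  s4 
   s3   s0  s5 
   s4   s1  s6 
   s5   s0  s7 
 * s6   s7  s6 
   s7   s6  s7 
(> = start, * = accepting)

start=s0; accept=s6; s0-x->s1; s0-y->s2; s1-x->s0; s1-y->s3; s2-x->s1; s2-y->s4; s3-x->s0; s3-y->s5; s4-x->s1; s4-y->s6; s5-x->s0; s5-y->s7; s6-x->s7; s6-y->s6; s7-x->s6; s7-y->s7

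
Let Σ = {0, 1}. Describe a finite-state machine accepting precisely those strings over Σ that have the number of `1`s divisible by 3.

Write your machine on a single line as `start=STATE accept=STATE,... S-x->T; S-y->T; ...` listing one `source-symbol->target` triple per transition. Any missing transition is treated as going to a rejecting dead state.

start=A; accept=A; A-0->A; A-1->B; B-0->B; B-1->C; C-0->C; C-1->A

The only thing that matters is how many `1`s have appeared, reduced mod 3. Use one state per residue: A for 0, …, C for 2. Reading `1` moves to the next residue; anything else stays put. A is accepting.
With 3 states:
       0  1 
>* A   A  B 
   B   B  C 
   C   C  A 
(> = start, * = accepting)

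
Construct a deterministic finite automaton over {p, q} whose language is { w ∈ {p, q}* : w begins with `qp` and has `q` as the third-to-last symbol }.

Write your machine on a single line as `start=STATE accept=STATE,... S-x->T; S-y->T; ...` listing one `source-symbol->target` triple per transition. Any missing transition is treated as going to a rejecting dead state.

Build one automaton per condition and run them in lockstep. One (4 states) tracks whether the input so far still matches the prefix `qp`; the other (15 states) tracks the last 3 symbols read. Each combined state is a pair, one component from each; accept when both components accept. After merging equivalent states the machine shrinks.
With 11 states:
       p  q 
>  A   B  C 
   B   B  B 
   C   D  B 
   D   E  F 
 * E   G  H 
 * F   D  I 
   G   G  H 
   H   D  I 
   I   J  K 
 * J   E  F 
 * K   J  K 
(> = start, * = accepting)

start=A; accept=E,F,J,K; A-p->B; A-q->C; B-p->B; B-q->B; C-p->D; C-q->B; D-p->E; D-q->F; E-p->G; E-q->H; F-p->D; F-q->I; G-p->G; G-q->H; H-p->D; H-q->I; I-p->J; I-q->K; J-p->E; J-q->F; K-p->J; K-q->K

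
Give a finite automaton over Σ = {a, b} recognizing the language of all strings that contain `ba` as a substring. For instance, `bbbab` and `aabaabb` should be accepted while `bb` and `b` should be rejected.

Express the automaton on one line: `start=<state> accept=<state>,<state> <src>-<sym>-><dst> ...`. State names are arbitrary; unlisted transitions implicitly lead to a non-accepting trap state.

States s0..s1 record the length of the longest prefix of `ba` that matches the current input suffix. Reaching s2 means `ba` has been seen, and we stay there forever. Accept from s2.
A 3-state machine:
        a   b  
>  s0   s0  s1 
   s1   s2  s1 
 * s2   s2  s2 
(> = start, * = accepting)

start=s0 accept=s2 s0-a->s0 s0-b->s1 s1-a->s2 s1-b->s1 s2-a->s2 s2-b->s2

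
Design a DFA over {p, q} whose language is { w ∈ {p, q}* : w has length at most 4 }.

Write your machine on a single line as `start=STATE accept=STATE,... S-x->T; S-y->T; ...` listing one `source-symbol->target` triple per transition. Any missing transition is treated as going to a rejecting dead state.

We only need to distinguish lengths 0, 1, …, 4, and '>4'. Chain A → B → C → D → E → F on every symbol, with F looping. Accepting states: {A, B, C, D, E}.
A 6-state machine:
       p  q 
>* A   B  B 
 * B   C  C 
 * C   D  D 
 * D   E  E 
 * E   F  F 
   F   F  F 
(> = start, * = accepting)

start=A; accept=A,B,C,D,E; A-p->B; A-q->B; B-p->C; B-q->C; C-p->D; C-q->D; D-p->E; D-q->E; E-p->F; E-q->F; F-p->F; F-q->F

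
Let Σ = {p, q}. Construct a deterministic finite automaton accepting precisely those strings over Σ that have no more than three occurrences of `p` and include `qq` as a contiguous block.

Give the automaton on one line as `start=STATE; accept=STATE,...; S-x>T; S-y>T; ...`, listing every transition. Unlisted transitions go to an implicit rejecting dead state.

start=s0; accept=s5,s8,s11,s13; s0-p>s1; s0-q>s2; s1-p>s3; s1-q>s4; s2-p>s1; s2-q>s5; s3-p>s6; s3-q>s7; s4-p>s3; s4-q>s8; s5-p>s8; s5-q>s5; s6-p>s9; s6-q>s10; s7-p>s6; s7-q>s11; s8-p>s11; s8-q>s8; s9-p>s9; s9-q>s12; s10-p>s9; s10-q>s13; s11-p>s13; s11-q>s11; s12-p>s9; s12-q>s14; s13-p>s14; s13-q>s13; s14-p>s14; s14-q>s14

Run two small machines in parallel and take their product. The first has 5 states tracking the count of `p`s, saturating at 4; the second has 3 states tracking whether and how much of `qq` has been seen. A product state is a pair (one from each), accepting exactly when both do.
A 15-state machine:
          p    q  
>  s0     s1   s2 
   s1     s3   s4 
   s2     s1   s5 
   s3     s6   s7 
   s4     s3   s8 
 * s5     s8   s5 
   s6     s9  s10 
   s7     s6  s11 
 * s8    s11   s8 
   s9     s9  s12 
   s10    s9  s13 
 * s11   s13  s11 
   s12    s9  s14 
 * s13   s14  s13 
   s14   s14  s14 
(> = start, * = accepting)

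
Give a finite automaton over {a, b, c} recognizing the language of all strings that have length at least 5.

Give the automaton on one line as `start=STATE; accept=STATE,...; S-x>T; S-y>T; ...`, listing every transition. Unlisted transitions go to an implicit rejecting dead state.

Count input length up to 6: every symbol moves from q0 toward q6, which means 'more than 5' and absorbs. Accept from {q5, q6}.
A 7-state machine:
        a   b   c  
>  q0   q1  q1  q1 
   q1   q2  q2  q2 
   q2   q3  q3  q3 
   q3   q4  q4  q4 
   q4   q5  q5  q5 
 * q5   q6  q6  q6 
 * q6   q6  q6  q6 
(> = start, * = accepting)

start=q0; accept=q5,q6; q0-a>q1; q0-b>q1; q0-c>q1; q1-a>q2; q1-b>q2; q1-c>q2; q2-a>q3; q2-b>q3; q2-c>q3; q3-a>q4; q3-b>q4; q3-c>q4; q4-a>q5; q4-b>q5; q4-c>q5; q5-a>q6; q5-b>q6; q5-c>q6; q6-a>q6; q6-b>q6; q6-c>q6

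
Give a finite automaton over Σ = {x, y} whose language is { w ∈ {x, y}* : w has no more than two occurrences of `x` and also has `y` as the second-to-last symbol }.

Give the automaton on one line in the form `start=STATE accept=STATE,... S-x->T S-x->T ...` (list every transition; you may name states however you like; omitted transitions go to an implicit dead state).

start=s0 accept=s5,s6,s9,s10,s11 s0-x->s1 s0-y->s2 s1-x->s3 s1-y->s4 s2-x->s5 s2-y->s6 s3-x->s7 s3-y->s8 s4-x->s9 s4-y->s10 s5-x->s3 s5-y->s4 s6-x->s5 s6-y->s6 s7-x->s7 s7-y->s7 s8-x->s7 s8-y->s11 s9-x->s7 s9-y->s8 s10-x->s9 s10-y->s10 s11-x->s7 s11-y->s11

Handle the two conditions separately and then intersect. The first has 4 states tracking the count of `x`s, saturating at 3; the second has 7 states tracking the last 2 symbols read. A product state is a pair (one from each), accepting exactly when both do. Equivalent product states are then merged.
12 states suffice.
          x    y  
>  s0     s1   s2 
   s1     s3   s4 
   s2     s5   s6 
   s3     s7   s8 
   s4     s9  s10 
 * s5     s3   s4 
 * s6     s5   s6 
   s7     s7   s7 
   s8     s7  s11 
 * s9     s7   s8 
 * s10    s9  s10 
 * s11    s7  s11 
(> = start, * = accepting)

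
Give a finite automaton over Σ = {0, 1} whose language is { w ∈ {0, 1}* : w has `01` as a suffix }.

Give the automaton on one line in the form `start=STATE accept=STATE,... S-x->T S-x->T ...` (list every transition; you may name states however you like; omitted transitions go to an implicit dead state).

Remember how much of `01` the current input suffix matches. State q0 means no match yet; q1 means the last symbol is `0`; q2 means the last 2 symbols are `01`. Only q2 accepts. On a mismatch, fall back to the longest proper suffix that is still a prefix of `01`.
With 3 states:
        0   1  
>  q0   q1  q0 
   q1   q1  q2 
 * q2   q1  q0 
(> = start, * = accepting)

start=q0 accept=q2 q0-0->q1 q0-1->q0 q1-0->q1 q1-1->q2 q2-0->q1 q2-1->q0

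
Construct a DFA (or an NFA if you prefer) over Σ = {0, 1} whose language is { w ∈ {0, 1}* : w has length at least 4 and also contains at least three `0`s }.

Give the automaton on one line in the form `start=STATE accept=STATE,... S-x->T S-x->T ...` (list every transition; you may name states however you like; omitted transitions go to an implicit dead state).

Build one automaton per condition and run them in lockstep. The first has 6 states tracking the input length, saturating at 5; the second has 5 states tracking the count of `0`s, saturating at 4. A product state is a pair (one from each), accepting exactly when both do.
          0    1  
>  S0     S1   S2 
   S1     S3   S4 
   S2     S4   S5 
   S3     S6   S7 
   S4     S7   S8 
   S5     S8   S9 
   S6    S10  S11 
   S7    S11  S12 
   S8    S12  S13 
   S9    S13  S14 
 * S10   S15  S15 
 * S11   S15  S16 
   S12   S16  S17 
   S13   S17  S18 
   S14   S18  S19 
 * S15   S15  S15 
 * S16   S15  S16 
   S17   S16  S17 
   S18   S17  S18 
   S19   S18  S19 
(> = start, * = accepting)

start=S0 accept=S10,S11,S15,S16 S0-0->S1 S0-1->S2 S1-0->S3 S1-1->S4 S2-0->S4 S2-1->S5 S3-0->S6 S3-1->S7 S4-0->S7 S4-1->S8 S5-0->S8 S5-1->S9 S6-0->S10 S6-1->S11 S7-0->S11 S7-1->S12 S8-0->S12 S8-1->S13 S9-0->S13 S9-1->S14 S10-0->S15 S10-1->S15 S11-0->S15 S11-1->S16 S12-0->S16 S12-1->S17 S13-0->S17 S13-1->S18 S14-0->S18 S14-1->S19 S15-0->S15 S15-1->S15 S16-0->S15 S16-1->S16 S17-0->S16 S17-1->S17 S18-0->S17 S18-1->S18 S19-0->S18 S19-1->S19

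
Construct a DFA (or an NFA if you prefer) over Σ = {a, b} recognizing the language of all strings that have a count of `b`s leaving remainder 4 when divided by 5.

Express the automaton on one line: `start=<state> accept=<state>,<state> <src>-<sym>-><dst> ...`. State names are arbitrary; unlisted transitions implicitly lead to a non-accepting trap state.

The only thing that matters is how many `b`s have appeared, reduced mod 5. Use one state per residue: s0 for 0, …, s4 for 4. Reading `b` moves to the next residue; anything else stays put. s4 is accepting.
A 5-state machine:
        a   b  
>  s0   s0  s1 
   s1   s1  s2 
   s2   s2  s3 
   s3   s3  s4 
 * s4   s4  s0 
(> = start, * = accepting)

start=s0 accept=s4 s0-a->s0 s0-b->s1 s1-a->s1 s1-b->s2 s2-a->s2 s2-b->s3 s3-a->s3 s3-b->s4 s4-a->s4 s4-b->s0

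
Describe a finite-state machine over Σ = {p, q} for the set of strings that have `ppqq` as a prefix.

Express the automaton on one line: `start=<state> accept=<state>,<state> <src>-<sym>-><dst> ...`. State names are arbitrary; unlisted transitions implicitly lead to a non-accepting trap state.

Walk along `ppqq` while the input agrees: from s0 take `p` to s1, and so on. Any deviation drops to the rejecting sink s5. Once s4 is reached the prefix is confirmed and every continuation is accepted.
        p   q  
>  s0   s1  s5 
   s1   s2  s5 
   s2   s5  s3 
   s3   s5  s4 
 * s4   s4  s4 
   s5   s5  s5 
(> = start, * = accepting)

start=s0 accept=s4 s0-p->s1 s0-q->s5 s1-p->s2 s1-q->s5 s2-p->s5 s2-q->s3 s3-p->s5 s3-q->s4 s4-p->s4 s4-q->s4 s5-p->s5 s5-q->s5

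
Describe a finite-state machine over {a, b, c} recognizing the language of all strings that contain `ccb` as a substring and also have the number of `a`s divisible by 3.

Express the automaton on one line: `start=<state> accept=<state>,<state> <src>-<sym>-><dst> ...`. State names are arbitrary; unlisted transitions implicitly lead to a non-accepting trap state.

Build one automaton per condition and run them in lockstep. The first has 4 states tracking whether and how much of `ccb` has been seen; the second has 3 states tracking the count of `a`s modulo 3. A product state is a pair (one from each), accepting exactly when both do.
A 12-state machine:
          a    b    c  
>  s0     s1   s0   s2 
   s1     s3   s1   s4 
   s2     s1   s0   s5 
   s3     s0   s3   s6 
   s4     s3   s1   s7 
   s5     s1   s8   s5 
   s6     s0   s3   s9 
   s7     s3  s10   s7 
 * s8    s10   s8   s8 
   s9     s0  s11   s9 
   s10   s11  s10  s10 
   s11    s8  s11  s11 
(> = start, * = accepting)

start=s0 accept=s8 s0-a->s1 s0-b->s0 s0-c->s2 s1-a->s3 s1-b->s1 s1-c->s4 s2-a->s1 s2-b->s0 s2-c->s5 s3-a->s0 s3-b->s3 s3-c->s6 s4-a->s3 s4-b->s1 s4-c->s7 s5-a->s1 s5-b->s8 s5-c->s5 s6-a->s0 s6-b->s3 s6-c->s9 s7-a->s3 s7-b->s10 s7-c->s7 s8-a->s10 s8-b->s8 s8-c->s8 s9-a->s0 s9-b->s11 s9-c->s9 s10-a->s11 s10-b->s10 s10-c->s10 s11-a->s8 s11-b->s11 s11-c->s11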